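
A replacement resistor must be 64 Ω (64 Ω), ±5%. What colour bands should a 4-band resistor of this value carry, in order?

64 Ω = 64 × 10^0.
6 → blue
4 → yellow
Multiplier 10^0 → black.
±5% tolerance → gold.

blue, yellow, black, gold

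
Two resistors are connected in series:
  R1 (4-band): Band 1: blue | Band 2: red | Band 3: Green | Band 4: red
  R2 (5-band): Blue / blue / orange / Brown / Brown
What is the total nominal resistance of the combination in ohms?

6206630 Ω

R1: blue, red → 62; green ×10^5 → 6200000 Ω.
R2: blue, blue, orange → 663; brown ×10 → 6630 Ω.
Series: 6200000 + 6630 = 6206630 Ω.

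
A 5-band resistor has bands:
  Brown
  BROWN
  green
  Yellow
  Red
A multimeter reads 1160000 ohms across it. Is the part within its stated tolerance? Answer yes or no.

Brown → 1 (first significant figure)
Brown → 1 (second significant figure)
Green → 5 (third significant figure)
Yellow → ×10^4 multiplier
Red → ±2% tolerance
115 × 10000 = 1150000 Ω
Allowed range: 1127000 Ω to 1173000 Ω.
1160000 ohms lies inside that range.

yes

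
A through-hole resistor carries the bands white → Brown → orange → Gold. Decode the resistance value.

White → 9 (first significant figure)
Brown → 1 (second significant figure)
Orange → ×10^3 multiplier
91 × 1000 = 91000 Ω

91000 Ω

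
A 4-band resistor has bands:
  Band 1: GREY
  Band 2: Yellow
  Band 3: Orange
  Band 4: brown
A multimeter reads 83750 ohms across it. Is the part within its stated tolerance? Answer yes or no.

Grey → 8 (first significant figure)
Yellow → 4 (second significant figure)
Orange → ×10^3 multiplier
Brown → ±1% tolerance
84 × 1000 = 84000 Ω
Allowed range: 83160 Ω to 84840 Ω.
83750 ohms lies inside that range.

yes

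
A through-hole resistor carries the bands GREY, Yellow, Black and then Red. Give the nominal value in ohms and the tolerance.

84 Ω ±2%

Grey → 8 (first significant figure)
Yellow → 4 (second significant figure)
Black → ×1 multiplier
Red → ±2% tolerance
84 × 1 = 84 Ω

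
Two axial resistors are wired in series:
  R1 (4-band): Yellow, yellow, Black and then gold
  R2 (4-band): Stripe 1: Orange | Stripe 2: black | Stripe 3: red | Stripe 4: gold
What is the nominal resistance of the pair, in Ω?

R1: yellow, yellow → 44; black ×1 → 44 Ω.
R2: orange, black → 30; red ×10^2 → 3000 Ω.
Series: 44 + 3000 = 3044 Ω.

3044 Ω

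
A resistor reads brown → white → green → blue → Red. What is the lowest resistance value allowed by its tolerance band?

Brown → 1 (first significant figure)
White → 9 (second significant figure)
Green → 5 (third significant figure)
Blue → ×10^6 multiplier
Red → ±2% tolerance
195 × 1000000 = 195000000 Ω
Lowest = 195000000 × (1 − 2/100) = 191100000 Ω.

191100000 Ω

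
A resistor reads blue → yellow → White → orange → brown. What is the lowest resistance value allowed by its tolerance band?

642510 Ω

Blue → 6 (first significant figure)
Yellow → 4 (second significant figure)
White → 9 (third significant figure)
Orange → ×10^3 multiplier
Brown → ±1% tolerance
649 × 1000 = 649000 Ω
Lowest = 649000 × (1 − 1/100) = 642510 Ω.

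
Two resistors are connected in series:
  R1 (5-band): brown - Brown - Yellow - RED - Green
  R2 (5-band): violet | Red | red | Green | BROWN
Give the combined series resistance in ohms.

72211400 Ω

R1: brown, brown, yellow → 114; red ×10^2 → 11400 Ω.
R2: violet, red, red → 722; green ×10^5 → 72200000 Ω.
Series: 11400 + 72200000 = 72211400 Ω.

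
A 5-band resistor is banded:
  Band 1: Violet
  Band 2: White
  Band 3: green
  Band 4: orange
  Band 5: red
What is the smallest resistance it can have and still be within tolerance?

779100 Ω

Violet → 7 (first significant figure)
White → 9 (second significant figure)
Green → 5 (third significant figure)
Orange → ×10^3 multiplier
Red → ±2% tolerance
795 × 1000 = 795000 Ω
Smallest = 795000 × (1 − 2/100) = 779100 Ω.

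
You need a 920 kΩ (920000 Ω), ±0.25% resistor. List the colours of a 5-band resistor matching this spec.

white, red, black, orange, blue

920000 Ω = 920 × 10^3.
9 → white
2 → red
0 → black
Multiplier 10^3 → orange.
±0.25% tolerance → blue.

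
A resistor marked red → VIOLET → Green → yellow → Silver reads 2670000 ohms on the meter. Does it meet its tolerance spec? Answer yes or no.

yes

Red → 2 (first significant figure)
Violet → 7 (second significant figure)
Green → 5 (third significant figure)
Yellow → ×10^4 multiplier
Silver → ±10% tolerance
275 × 10000 = 2750000 Ω
Allowed range: 2475000 Ω to 3025000 Ω.
2670000 ohms lies inside that range.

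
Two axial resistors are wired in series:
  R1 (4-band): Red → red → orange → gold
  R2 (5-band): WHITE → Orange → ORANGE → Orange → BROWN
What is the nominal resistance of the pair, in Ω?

R1: red, red → 22; orange ×10^3 → 22000 Ω.
R2: white, orange, orange → 933; orange ×10^3 → 933000 Ω.
Series: 22000 + 933000 = 955000 Ω.

955000 Ω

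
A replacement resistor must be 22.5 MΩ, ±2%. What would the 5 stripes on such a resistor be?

22500000 Ω = 225 × 10^5.
2 → red
2 → red
5 → green
Multiplier 10^5 → green.
±2% tolerance → red.

red, red, green, green, red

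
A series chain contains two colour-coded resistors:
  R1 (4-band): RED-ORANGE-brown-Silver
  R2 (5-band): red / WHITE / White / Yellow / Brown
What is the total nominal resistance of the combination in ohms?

2990230 Ω

R1: red, orange → 23; brown ×10 → 230 Ω.
R2: red, white, white → 299; yellow ×10^4 → 2990000 Ω.
Series: 230 + 2990000 = 2990230 Ω.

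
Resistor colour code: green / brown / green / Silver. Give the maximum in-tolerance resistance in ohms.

5610000 Ω

Green → 5 (first significant figure)
Brown → 1 (second significant figure)
Green → ×10^5 multiplier
Silver → ±10% tolerance
51 × 100000 = 5100000 Ω
Maximum = 5100000 × (1 + 10/100) = 5610000 Ω.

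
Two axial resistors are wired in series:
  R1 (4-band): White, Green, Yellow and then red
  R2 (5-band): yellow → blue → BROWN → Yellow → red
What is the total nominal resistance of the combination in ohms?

5560000 Ω

R1: white, green → 95; yellow ×10^4 → 950000 Ω.
R2: yellow, blue, brown → 461; yellow ×10^4 → 4610000 Ω.
Series: 950000 + 4610000 = 5560000 Ω.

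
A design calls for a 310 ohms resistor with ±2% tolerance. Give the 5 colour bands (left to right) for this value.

310 Ω = 310 × 10^0.
3 → orange
1 → brown
0 → black
Multiplier 10^0 → black.
±2% tolerance → red.

orange, brown, black, black, red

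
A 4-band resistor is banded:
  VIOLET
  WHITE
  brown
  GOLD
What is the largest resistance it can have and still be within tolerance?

Violet → 7 (first significant figure)
White → 9 (second significant figure)
Brown → ×10 multiplier
Gold → ±5% tolerance
79 × 10 = 790 Ω
Largest = 790 × (1 + 5/100) = 829.5 Ω.

829.5 Ω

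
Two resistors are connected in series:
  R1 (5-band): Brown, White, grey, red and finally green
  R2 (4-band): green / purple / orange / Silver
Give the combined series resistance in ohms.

R1: brown, white, grey → 198; red ×10^2 → 19800 Ω.
R2: green, violet → 57; orange ×10^3 → 57000 Ω.
Series: 19800 + 57000 = 76800 Ω.

76800 Ω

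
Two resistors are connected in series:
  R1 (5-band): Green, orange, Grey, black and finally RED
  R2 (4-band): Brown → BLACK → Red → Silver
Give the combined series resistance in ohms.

R1: green, orange, grey → 538; black ×1 → 538 Ω.
R2: brown, black → 10; red ×10^2 → 1000 Ω.
Series: 538 + 1000 = 1538 Ω.

1538 Ω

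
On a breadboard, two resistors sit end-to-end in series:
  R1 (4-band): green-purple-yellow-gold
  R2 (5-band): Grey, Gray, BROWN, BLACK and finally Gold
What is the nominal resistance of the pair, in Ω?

R1: green, violet → 57; yellow ×10^4 → 570000 Ω.
R2: grey, grey, brown → 881; black ×1 → 881 Ω.
Series: 570000 + 881 = 570881 Ω.

570881 Ω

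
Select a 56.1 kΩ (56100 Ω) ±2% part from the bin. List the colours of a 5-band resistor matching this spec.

56100 Ω = 561 × 10^2.
5 → green
6 → blue
1 → brown
Multiplier 10^2 → red.
±2% tolerance → red.

green, blue, brown, red, red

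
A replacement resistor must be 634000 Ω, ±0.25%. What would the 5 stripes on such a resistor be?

634000 Ω = 634 × 10^3.
6 → blue
3 → orange
4 → yellow
Multiplier 10^3 → orange.
±0.25% tolerance → blue.

blue, orange, yellow, orange, blue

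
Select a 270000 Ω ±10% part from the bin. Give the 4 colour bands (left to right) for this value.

270000 Ω = 27 × 10^4.
2 → red
7 → violet
Multiplier 10^4 → yellow.
±10% tolerance → silver.

red, violet, yellow, silver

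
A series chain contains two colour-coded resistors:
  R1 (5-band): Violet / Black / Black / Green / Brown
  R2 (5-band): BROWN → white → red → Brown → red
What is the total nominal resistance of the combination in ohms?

70001920 Ω

R1: violet, black, black → 700; green ×10^5 → 70000000 Ω.
R2: brown, white, red → 192; brown ×10 → 1920 Ω.
Series: 70000000 + 1920 = 70001920 Ω.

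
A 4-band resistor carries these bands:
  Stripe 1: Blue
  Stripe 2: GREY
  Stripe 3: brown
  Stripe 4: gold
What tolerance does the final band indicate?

±5%

The last band, gold, is the tolerance band.
Gold corresponds to ±5%.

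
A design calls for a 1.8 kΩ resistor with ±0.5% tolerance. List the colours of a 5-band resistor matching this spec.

1800 Ω = 180 × 10^1.
1 → brown
8 → grey
0 → black
Multiplier 10^1 → brown.
±0.5% tolerance → green.

brown, grey, black, brown, green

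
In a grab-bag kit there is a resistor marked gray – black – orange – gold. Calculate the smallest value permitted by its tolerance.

Grey → 8 (first significant figure)
Black → 0 (second significant figure)
Orange → ×10^3 multiplier
Gold → ±5% tolerance
80 × 1000 = 80000 Ω
Smallest = 80000 × (1 − 5/100) = 76000 Ω.

76000 Ω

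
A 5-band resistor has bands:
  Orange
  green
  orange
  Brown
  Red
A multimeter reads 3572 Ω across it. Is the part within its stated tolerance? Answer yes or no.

yes

Orange → 3 (first significant figure)
Green → 5 (second significant figure)
Orange → 3 (third significant figure)
Brown → ×10 multiplier
Red → ±2% tolerance
353 × 10 = 3530 Ω
Allowed range: 3459.4 Ω to 3600.6 Ω.
3572 Ω lies inside that range.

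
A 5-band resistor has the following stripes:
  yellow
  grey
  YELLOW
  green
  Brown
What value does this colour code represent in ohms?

Yellow → 4 (first significant figure)
Grey → 8 (second significant figure)
Yellow → 4 (third significant figure)
Green → ×10^5 multiplier
484 × 100000 = 48400000 Ω

48400000 Ω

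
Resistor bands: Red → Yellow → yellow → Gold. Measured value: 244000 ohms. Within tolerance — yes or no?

Red → 2 (first significant figure)
Yellow → 4 (second significant figure)
Yellow → ×10^4 multiplier
Gold → ±5% tolerance
24 × 10000 = 240000 Ω
Allowed range: 228000 Ω to 252000 Ω.
244000 ohms lies inside that range.

yes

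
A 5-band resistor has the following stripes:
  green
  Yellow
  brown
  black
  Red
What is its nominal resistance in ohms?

541 Ω

Green → 5 (first significant figure)
Yellow → 4 (second significant figure)
Brown → 1 (third significant figure)
Black → ×1 multiplier
541 × 1 = 541 Ω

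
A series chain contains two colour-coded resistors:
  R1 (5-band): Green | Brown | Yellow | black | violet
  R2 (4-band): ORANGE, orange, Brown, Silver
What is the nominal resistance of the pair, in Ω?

844 Ω

R1: green, brown, yellow → 514; black ×1 → 514 Ω.
R2: orange, orange → 33; brown ×10 → 330 Ω.
Series: 514 + 330 = 844 Ω.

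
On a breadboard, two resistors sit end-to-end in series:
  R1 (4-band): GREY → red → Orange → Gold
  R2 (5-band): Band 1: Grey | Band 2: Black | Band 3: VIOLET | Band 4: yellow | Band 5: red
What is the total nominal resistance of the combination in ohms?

R1: grey, red → 82; orange ×10^3 → 82000 Ω.
R2: grey, black, violet → 807; yellow ×10^4 → 8070000 Ω.
Series: 82000 + 8070000 = 8152000 Ω.

8152000 Ω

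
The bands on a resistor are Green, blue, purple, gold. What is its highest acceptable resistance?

Green → 5 (first significant figure)
Blue → 6 (second significant figure)
Violet → ×10^7 multiplier
Gold → ±5% tolerance
56 × 10000000 = 560000000 Ω
Highest = 560000000 × (1 + 5/100) = 588000000 Ω.

588000000 Ω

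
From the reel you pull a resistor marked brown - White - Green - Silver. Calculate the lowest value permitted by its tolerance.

1710000 Ω

Brown → 1 (first significant figure)
White → 9 (second significant figure)
Green → ×10^5 multiplier
Silver → ±10% tolerance
19 × 100000 = 1900000 Ω
Lowest = 1900000 × (1 − 10/100) = 1710000 Ω.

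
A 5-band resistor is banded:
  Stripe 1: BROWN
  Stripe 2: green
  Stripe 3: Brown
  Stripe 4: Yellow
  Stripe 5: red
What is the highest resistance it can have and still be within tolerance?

Brown → 1 (first significant figure)
Green → 5 (second significant figure)
Brown → 1 (third significant figure)
Yellow → ×10^4 multiplier
Red → ±2% tolerance
151 × 10000 = 1510000 Ω
Highest = 1510000 × (1 + 2/100) = 1540200 Ω.

1540200 Ω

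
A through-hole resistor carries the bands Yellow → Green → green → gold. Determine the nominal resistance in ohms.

4500000 Ω

Yellow → 4 (first significant figure)
Green → 5 (second significant figure)
Green → ×10^5 multiplier
45 × 100000 = 4500000 Ω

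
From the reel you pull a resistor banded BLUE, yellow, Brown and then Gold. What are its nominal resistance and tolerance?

Blue → 6 (first significant figure)
Yellow → 4 (second significant figure)
Brown → ×10 multiplier
Gold → ±5% tolerance
64 × 10 = 640 Ω

640 Ω ±5%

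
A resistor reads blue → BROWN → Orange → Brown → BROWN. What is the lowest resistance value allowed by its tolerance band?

6068.7 Ω

Blue → 6 (first significant figure)
Brown → 1 (second significant figure)
Orange → 3 (third significant figure)
Brown → ×10 multiplier
Brown → ±1% tolerance
613 × 10 = 6130 Ω
Lowest = 6130 × (1 − 1/100) = 6068.7 Ω.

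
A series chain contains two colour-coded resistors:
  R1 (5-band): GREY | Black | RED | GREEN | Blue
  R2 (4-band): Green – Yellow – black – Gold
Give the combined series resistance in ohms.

80200054 Ω

R1: grey, black, red → 802; green ×10^5 → 80200000 Ω.
R2: green, yellow → 54; black ×1 → 54 Ω.
Series: 80200000 + 54 = 80200054 Ω.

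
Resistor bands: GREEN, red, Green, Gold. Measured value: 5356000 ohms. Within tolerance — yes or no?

Green → 5 (first significant figure)
Red → 2 (second significant figure)
Green → ×10^5 multiplier
Gold → ±5% tolerance
52 × 100000 = 5200000 Ω
Allowed range: 4940000 Ω to 5460000 Ω.
5356000 ohms lies inside that range.

yes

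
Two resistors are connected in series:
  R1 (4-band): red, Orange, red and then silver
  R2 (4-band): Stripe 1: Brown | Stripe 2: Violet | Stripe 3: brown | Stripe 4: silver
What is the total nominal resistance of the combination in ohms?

R1: red, orange → 23; red ×10^2 → 2300 Ω.
R2: brown, violet → 17; brown ×10 → 170 Ω.
Series: 2300 + 170 = 2470 Ω.

2470 Ω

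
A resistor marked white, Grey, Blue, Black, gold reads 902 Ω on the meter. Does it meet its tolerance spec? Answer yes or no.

no

White → 9 (first significant figure)
Grey → 8 (second significant figure)
Blue → 6 (third significant figure)
Black → ×1 multiplier
Gold → ±5% tolerance
986 × 1 = 986 Ω
Allowed range: 936.7 Ω to 1035.3 Ω.
902 Ω lies outside that range.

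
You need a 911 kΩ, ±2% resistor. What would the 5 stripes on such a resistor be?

white, brown, brown, orange, red

911000 Ω = 911 × 10^3.
9 → white
1 → brown
1 → brown
Multiplier 10^3 → orange.
±2% tolerance → red.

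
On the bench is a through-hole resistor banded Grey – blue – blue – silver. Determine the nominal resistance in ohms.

86000000 Ω

Grey → 8 (first significant figure)
Blue → 6 (second significant figure)
Blue → ×10^6 multiplier
86 × 1000000 = 86000000 Ω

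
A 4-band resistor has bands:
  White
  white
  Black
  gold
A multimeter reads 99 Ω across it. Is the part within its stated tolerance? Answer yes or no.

yes

White → 9 (first significant figure)
White → 9 (second significant figure)
Black → ×1 multiplier
Gold → ±5% tolerance
99 × 1 = 99 Ω
Allowed range: 94.05 Ω to 103.95 Ω.
99 Ω lies inside that range.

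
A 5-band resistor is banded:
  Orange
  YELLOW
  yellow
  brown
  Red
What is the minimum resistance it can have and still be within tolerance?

3371.2 Ω

Orange → 3 (first significant figure)
Yellow → 4 (second significant figure)
Yellow → 4 (third significant figure)
Brown → ×10 multiplier
Red → ±2% tolerance
344 × 10 = 3440 Ω
Minimum = 3440 × (1 − 2/100) = 3371.2 Ω.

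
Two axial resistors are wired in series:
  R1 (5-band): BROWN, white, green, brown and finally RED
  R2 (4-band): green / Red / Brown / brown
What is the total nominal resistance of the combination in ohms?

R1: brown, white, green → 195; brown ×10 → 1950 Ω.
R2: green, red → 52; brown ×10 → 520 Ω.
Series: 1950 + 520 = 2470 Ω.

2470 Ω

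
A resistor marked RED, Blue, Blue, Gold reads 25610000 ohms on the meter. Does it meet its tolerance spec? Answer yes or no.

yes

Red → 2 (first significant figure)
Blue → 6 (second significant figure)
Blue → ×10^6 multiplier
Gold → ±5% tolerance
26 × 1000000 = 26000000 Ω
Allowed range: 24700000 Ω to 27300000 Ω.
25610000 ohms lies inside that range.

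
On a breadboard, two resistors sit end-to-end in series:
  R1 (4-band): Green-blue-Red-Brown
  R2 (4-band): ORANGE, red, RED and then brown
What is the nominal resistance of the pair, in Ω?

R1: green, blue → 56; red ×10^2 → 5600 Ω.
R2: orange, red → 32; red ×10^2 → 3200 Ω.
Series: 5600 + 3200 = 8800 Ω.

8800 Ω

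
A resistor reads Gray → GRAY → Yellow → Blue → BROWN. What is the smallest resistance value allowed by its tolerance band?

Grey → 8 (first significant figure)
Grey → 8 (second significant figure)
Yellow → 4 (third significant figure)
Blue → ×10^6 multiplier
Brown → ±1% tolerance
884 × 1000000 = 884000000 Ω
Smallest = 884000000 × (1 − 1/100) = 875160000 Ω.

875160000 Ω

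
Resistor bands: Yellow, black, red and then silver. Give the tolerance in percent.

The last band, silver, is the tolerance band.
Silver corresponds to ±10%.

±10%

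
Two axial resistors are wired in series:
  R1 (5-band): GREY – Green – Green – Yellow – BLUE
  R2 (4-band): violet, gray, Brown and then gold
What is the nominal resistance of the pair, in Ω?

R1: grey, green, green → 855; yellow ×10^4 → 8550000 Ω.
R2: violet, grey → 78; brown ×10 → 780 Ω.
Series: 8550000 + 780 = 8550780 Ω.

8550780 Ω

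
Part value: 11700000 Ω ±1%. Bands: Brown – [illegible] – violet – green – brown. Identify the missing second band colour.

11700000 Ω = 117 × 10^5.
The second band gives digit 1 of the significand, and 1 is brown.

brown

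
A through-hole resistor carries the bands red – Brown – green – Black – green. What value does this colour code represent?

215 Ω

Red → 2 (first significant figure)
Brown → 1 (second significant figure)
Green → 5 (third significant figure)
Black → ×1 multiplier
215 × 1 = 215 Ω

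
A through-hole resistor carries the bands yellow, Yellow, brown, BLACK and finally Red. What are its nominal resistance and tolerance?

Yellow → 4 (first significant figure)
Yellow → 4 (second significant figure)
Brown → 1 (third significant figure)
Black → ×1 multiplier
Red → ±2% tolerance
441 × 1 = 441 Ω

441 Ω ±2%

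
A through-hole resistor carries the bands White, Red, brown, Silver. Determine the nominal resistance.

White → 9 (first significant figure)
Red → 2 (second significant figure)
Brown → ×10 multiplier
92 × 10 = 920 Ω

920 Ω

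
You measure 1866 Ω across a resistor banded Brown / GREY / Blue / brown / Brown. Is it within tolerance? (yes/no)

Brown → 1 (first significant figure)
Grey → 8 (second significant figure)
Blue → 6 (third significant figure)
Brown → ×10 multiplier
Brown → ±1% tolerance
186 × 10 = 1860 Ω
Allowed range: 1841.4 Ω to 1878.6 Ω.
1866 Ω lies inside that range.

yes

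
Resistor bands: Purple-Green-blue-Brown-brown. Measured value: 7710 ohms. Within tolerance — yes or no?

Violet → 7 (first significant figure)
Green → 5 (second significant figure)
Blue → 6 (third significant figure)
Brown → ×10 multiplier
Brown → ±1% tolerance
756 × 10 = 7560 Ω
Allowed range: 7484.4 Ω to 7635.6 Ω.
7710 ohms lies outside that range.

no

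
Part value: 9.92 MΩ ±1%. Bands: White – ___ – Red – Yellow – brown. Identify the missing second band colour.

white

9920000 Ω = 992 × 10^4.
The second band gives digit 9 of the significand, and 9 is white.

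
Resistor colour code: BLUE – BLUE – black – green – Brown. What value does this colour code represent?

66000000 Ω

Blue → 6 (first significant figure)
Blue → 6 (second significant figure)
Black → 0 (third significant figure)
Green → ×10^5 multiplier
660 × 100000 = 66000000 Ω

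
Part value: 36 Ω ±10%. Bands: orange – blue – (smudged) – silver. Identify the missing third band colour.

36 Ω = 36 × 10^0.
The third band is the multiplier, 10^0, which is black.

black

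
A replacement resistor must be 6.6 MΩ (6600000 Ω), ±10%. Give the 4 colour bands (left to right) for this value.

6600000 Ω = 66 × 10^5.
6 → blue
6 → blue
Multiplier 10^5 → green.
±10% tolerance → silver.

blue, blue, green, silver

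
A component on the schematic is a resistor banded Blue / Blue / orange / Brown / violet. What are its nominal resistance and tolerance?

Blue → 6 (first significant figure)
Blue → 6 (second significant figure)
Orange → 3 (third significant figure)
Brown → ×10 multiplier
Violet → ±0.1% tolerance
663 × 10 = 6630 Ω

6630 Ω ±0.1%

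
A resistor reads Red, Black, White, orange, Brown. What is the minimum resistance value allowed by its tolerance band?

Red → 2 (first significant figure)
Black → 0 (second significant figure)
White → 9 (third significant figure)
Orange → ×10^3 multiplier
Brown → ±1% tolerance
209 × 1000 = 209000 Ω
Minimum = 209000 × (1 − 1/100) = 206910 Ω.

206910 Ω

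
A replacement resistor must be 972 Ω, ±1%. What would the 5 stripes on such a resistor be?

972 Ω = 972 × 10^0.
9 → white
7 → violet
2 → red
Multiplier 10^0 → black.
±1% tolerance → brown.

white, violet, red, black, brown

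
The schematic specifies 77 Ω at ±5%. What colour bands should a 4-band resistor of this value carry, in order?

violet, violet, black, gold

77 Ω = 77 × 10^0.
7 → violet
7 → violet
Multiplier 10^0 → black.
±5% tolerance → gold.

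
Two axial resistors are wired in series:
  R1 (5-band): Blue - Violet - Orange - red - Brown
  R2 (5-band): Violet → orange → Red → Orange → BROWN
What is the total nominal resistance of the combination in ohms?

R1: blue, violet, orange → 673; red ×10^2 → 67300 Ω.
R2: violet, orange, red → 732; orange ×10^3 → 732000 Ω.
Series: 67300 + 732000 = 799300 Ω.

799300 Ω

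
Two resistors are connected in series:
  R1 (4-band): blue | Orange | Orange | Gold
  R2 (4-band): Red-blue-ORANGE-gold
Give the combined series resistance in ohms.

89000 Ω

R1: blue, orange → 63; orange ×10^3 → 63000 Ω.
R2: red, blue → 26; orange ×10^3 → 26000 Ω.
Series: 63000 + 26000 = 89000 Ω.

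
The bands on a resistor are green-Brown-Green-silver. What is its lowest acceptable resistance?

Green → 5 (first significant figure)
Brown → 1 (second significant figure)
Green → ×10^5 multiplier
Silver → ±10% tolerance
51 × 100000 = 5100000 Ω
Lowest = 5100000 × (1 − 10/100) = 4590000 Ω.

4590000 Ω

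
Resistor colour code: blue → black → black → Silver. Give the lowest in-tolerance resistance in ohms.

54 Ω

Blue → 6 (first significant figure)
Black → 0 (second significant figure)
Black → ×1 multiplier
Silver → ±10% tolerance
60 × 1 = 60 Ω
Lowest = 60 × (1 − 10/100) = 54 Ω.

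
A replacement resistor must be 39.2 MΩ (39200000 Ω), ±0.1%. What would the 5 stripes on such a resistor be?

39200000 Ω = 392 × 10^5.
3 → orange
9 → white
2 → red
Multiplier 10^5 → green.
±0.1% tolerance → violet.

orange, white, red, green, violet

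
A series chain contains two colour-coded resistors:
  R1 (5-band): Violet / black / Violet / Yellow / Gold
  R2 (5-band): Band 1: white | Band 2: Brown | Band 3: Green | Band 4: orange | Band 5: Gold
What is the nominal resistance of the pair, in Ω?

R1: violet, black, violet → 707; yellow ×10^4 → 7070000 Ω.
R2: white, brown, green → 915; orange ×10^3 → 915000 Ω.
Series: 7070000 + 915000 = 7985000 Ω.

7985000 Ω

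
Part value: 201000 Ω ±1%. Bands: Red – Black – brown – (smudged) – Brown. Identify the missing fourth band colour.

201000 Ω = 201 × 10^3.
The fourth band is the multiplier, 10^3, which is orange.

orange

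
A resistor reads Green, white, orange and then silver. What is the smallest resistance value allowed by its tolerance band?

53100 Ω

Green → 5 (first significant figure)
White → 9 (second significant figure)
Orange → ×10^3 multiplier
Silver → ±10% tolerance
59 × 1000 = 59000 Ω
Smallest = 59000 × (1 − 10/100) = 53100 Ω.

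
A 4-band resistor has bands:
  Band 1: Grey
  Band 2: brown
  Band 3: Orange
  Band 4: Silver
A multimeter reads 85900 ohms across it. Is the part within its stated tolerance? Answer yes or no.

yes

Grey → 8 (first significant figure)
Brown → 1 (second significant figure)
Orange → ×10^3 multiplier
Silver → ±10% tolerance
81 × 1000 = 81000 Ω
Allowed range: 72900 Ω to 89100 Ω.
85900 ohms lies inside that range.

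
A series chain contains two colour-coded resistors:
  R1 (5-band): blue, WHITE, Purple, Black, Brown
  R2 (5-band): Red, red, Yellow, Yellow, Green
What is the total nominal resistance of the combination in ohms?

2240697 Ω

R1: blue, white, violet → 697; black ×1 → 697 Ω.
R2: red, red, yellow → 224; yellow ×10^4 → 2240000 Ω.
Series: 697 + 2240000 = 2240697 Ω.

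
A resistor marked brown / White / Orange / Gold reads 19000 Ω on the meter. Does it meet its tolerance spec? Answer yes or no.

yes

Brown → 1 (first significant figure)
White → 9 (second significant figure)
Orange → ×10^3 multiplier
Gold → ±5% tolerance
19 × 1000 = 19000 Ω
Allowed range: 18050 Ω to 19950 Ω.
19000 Ω lies inside that range.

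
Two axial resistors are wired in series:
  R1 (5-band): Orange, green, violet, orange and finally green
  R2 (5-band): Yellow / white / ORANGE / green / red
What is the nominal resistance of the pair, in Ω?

R1: orange, green, violet → 357; orange ×10^3 → 357000 Ω.
R2: yellow, white, orange → 493; green ×10^5 → 49300000 Ω.
Series: 357000 + 49300000 = 49657000 Ω.

49657000 Ω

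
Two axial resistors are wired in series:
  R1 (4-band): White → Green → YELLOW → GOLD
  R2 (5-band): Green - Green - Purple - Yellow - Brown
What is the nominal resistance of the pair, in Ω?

R1: white, green → 95; yellow ×10^4 → 950000 Ω.
R2: green, green, violet → 557; yellow ×10^4 → 5570000 Ω.
Series: 950000 + 5570000 = 6520000 Ω.

6520000 Ω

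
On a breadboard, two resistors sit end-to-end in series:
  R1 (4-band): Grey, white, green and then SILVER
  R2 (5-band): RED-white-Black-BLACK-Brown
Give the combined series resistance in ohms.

8900290 Ω

R1: grey, white → 89; green ×10^5 → 8900000 Ω.
R2: red, white, black → 290; black ×1 → 290 Ω.
Series: 8900000 + 290 = 8900290 Ω.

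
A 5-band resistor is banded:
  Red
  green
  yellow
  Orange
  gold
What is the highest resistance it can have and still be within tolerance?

Red → 2 (first significant figure)
Green → 5 (second significant figure)
Yellow → 4 (third significant figure)
Orange → ×10^3 multiplier
Gold → ±5% tolerance
254 × 1000 = 254000 Ω
Highest = 254000 × (1 + 5/100) = 266700 Ω.

266700 Ω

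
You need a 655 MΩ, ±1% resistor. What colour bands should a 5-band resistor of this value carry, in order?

blue, green, green, blue, brown

655000000 Ω = 655 × 10^6.
6 → blue
5 → green
5 → green
Multiplier 10^6 → blue.
±1% tolerance → brown.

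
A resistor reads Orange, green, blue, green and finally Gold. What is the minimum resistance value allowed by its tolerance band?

33820000 Ω

Orange → 3 (first significant figure)
Green → 5 (second significant figure)
Blue → 6 (third significant figure)
Green → ×10^5 multiplier
Gold → ±5% tolerance
356 × 100000 = 35600000 Ω
Minimum = 35600000 × (1 − 5/100) = 33820000 Ω.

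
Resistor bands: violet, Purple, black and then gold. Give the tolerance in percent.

The last band, gold, is the tolerance band.
Gold corresponds to ±5%.

±5%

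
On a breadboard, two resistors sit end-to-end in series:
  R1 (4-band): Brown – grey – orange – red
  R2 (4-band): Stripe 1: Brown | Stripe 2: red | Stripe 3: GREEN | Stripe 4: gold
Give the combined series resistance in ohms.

R1: brown, grey → 18; orange ×10^3 → 18000 Ω.
R2: brown, red → 12; green ×10^5 → 1200000 Ω.
Series: 18000 + 1200000 = 1218000 Ω.

1218000 Ω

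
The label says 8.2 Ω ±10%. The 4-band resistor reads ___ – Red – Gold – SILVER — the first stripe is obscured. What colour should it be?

8.2 Ω = 82 × 10^-1.
The first band gives digit 8 of the significand, and 8 is grey.

grey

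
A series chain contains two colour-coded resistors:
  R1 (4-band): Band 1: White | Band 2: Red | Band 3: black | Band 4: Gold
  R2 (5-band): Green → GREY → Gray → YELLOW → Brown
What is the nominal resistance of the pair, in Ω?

5880092 Ω

R1: white, red → 92; black ×1 → 92 Ω.
R2: green, grey, grey → 588; yellow ×10^4 → 5880000 Ω.
Series: 92 + 5880000 = 5880092 Ω.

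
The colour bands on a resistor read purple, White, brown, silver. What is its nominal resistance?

Violet → 7 (first significant figure)
White → 9 (second significant figure)
Brown → ×10 multiplier
79 × 10 = 790 Ω

790 Ω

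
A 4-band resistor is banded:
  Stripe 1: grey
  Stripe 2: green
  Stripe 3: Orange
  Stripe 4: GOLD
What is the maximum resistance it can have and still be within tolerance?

89250 Ω

Grey → 8 (first significant figure)
Green → 5 (second significant figure)
Orange → ×10^3 multiplier
Gold → ±5% tolerance
85 × 1000 = 85000 Ω
Maximum = 85000 × (1 + 5/100) = 89250 Ω.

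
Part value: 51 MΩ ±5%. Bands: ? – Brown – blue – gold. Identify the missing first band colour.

51000000 Ω = 51 × 10^6.
The first band gives digit 5 of the significand, and 5 is green.

green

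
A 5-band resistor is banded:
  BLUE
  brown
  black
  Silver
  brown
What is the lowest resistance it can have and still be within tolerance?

6.039 Ω

Blue → 6 (first significant figure)
Brown → 1 (second significant figure)
Black → 0 (third significant figure)
Silver → ×0.01 multiplier
Brown → ±1% tolerance
610 × 0.01 = 6.1 Ω
Lowest = 6.1 × (1 − 1/100) = 6.039 Ω.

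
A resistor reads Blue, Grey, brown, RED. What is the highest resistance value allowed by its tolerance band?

693.6 Ω

Blue → 6 (first significant figure)
Grey → 8 (second significant figure)
Brown → ×10 multiplier
Red → ±2% tolerance
68 × 10 = 680 Ω
Highest = 680 × (1 + 2/100) = 693.6 Ω.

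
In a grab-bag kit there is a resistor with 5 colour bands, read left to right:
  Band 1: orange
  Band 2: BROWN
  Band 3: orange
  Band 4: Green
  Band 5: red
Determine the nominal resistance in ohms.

31300000 Ω

Orange → 3 (first significant figure)
Brown → 1 (second significant figure)
Orange → 3 (third significant figure)
Green → ×10^5 multiplier
313 × 100000 = 31300000 Ω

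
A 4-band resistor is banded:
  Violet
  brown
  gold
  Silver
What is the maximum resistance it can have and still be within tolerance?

Violet → 7 (first significant figure)
Brown → 1 (second significant figure)
Gold → ×0.1 multiplier
Silver → ±10% tolerance
71 × 0.1 = 7.1 Ω
Maximum = 7.1 × (1 + 10/100) = 7.81 Ω.

7.81 Ω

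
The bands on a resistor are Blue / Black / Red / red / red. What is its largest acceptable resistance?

Blue → 6 (first significant figure)
Black → 0 (second significant figure)
Red → 2 (third significant figure)
Red → ×10^2 multiplier
Red → ±2% tolerance
602 × 100 = 60200 Ω
Largest = 60200 × (1 + 2/100) = 61404 Ω.

61404 Ω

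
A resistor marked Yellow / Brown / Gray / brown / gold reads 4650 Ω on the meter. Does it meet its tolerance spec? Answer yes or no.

no

Yellow → 4 (first significant figure)
Brown → 1 (second significant figure)
Grey → 8 (third significant figure)
Brown → ×10 multiplier
Gold → ±5% tolerance
418 × 10 = 4180 Ω
Allowed range: 3971 Ω to 4389 Ω.
4650 Ω lies outside that range.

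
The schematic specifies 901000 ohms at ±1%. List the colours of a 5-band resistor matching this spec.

901000 Ω = 901 × 10^3.
9 → white
0 → black
1 → brown
Multiplier 10^3 → orange.
±1% tolerance → brown.

white, black, brown, orange, brown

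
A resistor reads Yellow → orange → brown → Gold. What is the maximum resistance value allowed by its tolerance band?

Yellow → 4 (first significant figure)
Orange → 3 (second significant figure)
Brown → ×10 multiplier
Gold → ±5% tolerance
43 × 10 = 430 Ω
Maximum = 430 × (1 + 5/100) = 451.5 Ω.

451.5 Ω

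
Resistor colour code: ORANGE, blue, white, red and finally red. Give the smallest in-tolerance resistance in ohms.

Orange → 3 (first significant figure)
Blue → 6 (second significant figure)
White → 9 (third significant figure)
Red → ×10^2 multiplier
Red → ±2% tolerance
369 × 100 = 36900 Ω
Smallest = 36900 × (1 − 2/100) = 36162 Ω.

36162 Ω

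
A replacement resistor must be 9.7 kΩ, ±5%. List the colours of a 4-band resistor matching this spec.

9700 Ω = 97 × 10^2.
9 → white
7 → violet
Multiplier 10^2 → red.
±5% tolerance → gold.

white, violet, red, gold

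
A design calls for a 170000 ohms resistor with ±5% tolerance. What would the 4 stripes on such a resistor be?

170000 Ω = 17 × 10^4.
1 → brown
7 → violet
Multiplier 10^4 → yellow.
±5% tolerance → gold.

brown, violet, yellow, gold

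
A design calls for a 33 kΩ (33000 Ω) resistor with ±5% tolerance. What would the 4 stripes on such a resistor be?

33000 Ω = 33 × 10^3.
3 → orange
3 → orange
Multiplier 10^3 → orange.
±5% tolerance → gold.

orange, orange, orange, gold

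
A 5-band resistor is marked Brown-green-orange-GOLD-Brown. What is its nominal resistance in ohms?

15.3 Ω

Brown → 1 (first significant figure)
Green → 5 (second significant figure)
Orange → 3 (third significant figure)
Gold → ×0.1 multiplier
153 × 0.1 = 15.3 Ω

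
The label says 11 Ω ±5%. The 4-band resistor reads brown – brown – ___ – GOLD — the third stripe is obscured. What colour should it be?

11 Ω = 11 × 10^0.
The third band is the multiplier, 10^0, which is black.

black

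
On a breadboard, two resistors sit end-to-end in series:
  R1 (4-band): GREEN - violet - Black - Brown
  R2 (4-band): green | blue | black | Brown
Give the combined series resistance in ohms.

R1: green, violet → 57; black ×1 → 57 Ω.
R2: green, blue → 56; black ×1 → 56 Ω.
Series: 57 + 56 = 113 Ω.

113 Ω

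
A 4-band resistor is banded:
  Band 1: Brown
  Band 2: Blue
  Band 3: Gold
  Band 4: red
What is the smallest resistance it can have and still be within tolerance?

1.568 Ω

Brown → 1 (first significant figure)
Blue → 6 (second significant figure)
Gold → ×0.1 multiplier
Red → ±2% tolerance
16 × 0.1 = 1.6 Ω
Smallest = 1.6 × (1 − 2/100) = 1.568 Ω.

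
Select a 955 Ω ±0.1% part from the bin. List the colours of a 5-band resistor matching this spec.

white, green, green, black, violet

955 Ω = 955 × 10^0.
9 → white
5 → green
5 → green
Multiplier 10^0 → black.
±0.1% tolerance → violet.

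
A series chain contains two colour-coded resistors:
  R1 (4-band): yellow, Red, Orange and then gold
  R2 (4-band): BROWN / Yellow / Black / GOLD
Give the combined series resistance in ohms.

42014 Ω

R1: yellow, red → 42; orange ×10^3 → 42000 Ω.
R2: brown, yellow → 14; black ×1 → 14 Ω.
Series: 42000 + 14 = 42014 Ω.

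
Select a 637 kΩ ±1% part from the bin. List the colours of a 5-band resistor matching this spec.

637000 Ω = 637 × 10^3.
6 → blue
3 → orange
7 → violet
Multiplier 10^3 → orange.
±1% tolerance → brown.

blue, orange, violet, orange, brown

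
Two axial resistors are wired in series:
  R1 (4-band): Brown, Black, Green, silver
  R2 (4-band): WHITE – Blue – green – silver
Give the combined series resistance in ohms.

10600000 Ω

R1: brown, black → 10; green ×10^5 → 1000000 Ω.
R2: white, blue → 96; green ×10^5 → 9600000 Ω.
Series: 1000000 + 9600000 = 10600000 Ω.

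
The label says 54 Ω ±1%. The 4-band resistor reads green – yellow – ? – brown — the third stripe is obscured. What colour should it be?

black

54 Ω = 54 × 10^0.
The third band is the multiplier, 10^0, which is black.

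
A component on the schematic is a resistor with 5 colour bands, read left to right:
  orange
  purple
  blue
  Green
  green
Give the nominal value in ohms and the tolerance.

Orange → 3 (first significant figure)
Violet → 7 (second significant figure)
Blue → 6 (third significant figure)
Green → ×10^5 multiplier
Green → ±0.5% tolerance
376 × 100000 = 37600000 Ω

37600000 Ω ±0.5%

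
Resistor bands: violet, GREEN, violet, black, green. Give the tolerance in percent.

±0.5%

The last band, green, is the tolerance band.
Green corresponds to ±0.5%.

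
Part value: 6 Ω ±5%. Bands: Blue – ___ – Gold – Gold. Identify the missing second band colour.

6 Ω = 60 × 10^-1.
The second band gives digit 0 of the significand, and 0 is black.

black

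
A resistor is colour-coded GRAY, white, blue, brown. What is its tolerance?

±1%

The last band, brown, is the tolerance band.
Brown corresponds to ±1%.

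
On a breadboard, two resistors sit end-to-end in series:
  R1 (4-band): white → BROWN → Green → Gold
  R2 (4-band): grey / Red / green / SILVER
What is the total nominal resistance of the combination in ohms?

17300000 Ω

R1: white, brown → 91; green ×10^5 → 9100000 Ω.
R2: grey, red → 82; green ×10^5 → 8200000 Ω.
Series: 9100000 + 8200000 = 17300000 Ω.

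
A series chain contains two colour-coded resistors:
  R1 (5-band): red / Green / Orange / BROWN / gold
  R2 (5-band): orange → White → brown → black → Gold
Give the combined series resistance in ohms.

R1: red, green, orange → 253; brown ×10 → 2530 Ω.
R2: orange, white, brown → 391; black ×1 → 391 Ω.
Series: 2530 + 391 = 2921 Ω.

2921 Ω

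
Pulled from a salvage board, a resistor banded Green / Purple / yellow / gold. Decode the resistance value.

Green → 5 (first significant figure)
Violet → 7 (second significant figure)
Yellow → ×10^4 multiplier
57 × 10000 = 570000 Ω

570000 Ω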